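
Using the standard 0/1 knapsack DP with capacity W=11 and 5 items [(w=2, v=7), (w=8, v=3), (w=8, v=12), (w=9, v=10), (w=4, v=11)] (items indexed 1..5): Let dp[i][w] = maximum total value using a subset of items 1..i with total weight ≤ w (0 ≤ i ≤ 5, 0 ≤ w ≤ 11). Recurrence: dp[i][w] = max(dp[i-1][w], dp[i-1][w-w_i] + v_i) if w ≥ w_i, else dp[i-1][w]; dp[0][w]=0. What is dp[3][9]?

i\w   0   1   2   3   4   5   6   7   8   9  10  11
  0   0   0   0   0   0   0   0   0   0   0   0   0
  1   0   0   7   7   7   7   7   7   7   7   7   7
  2   0   0   7   7   7   7   7   7   7   7  10  10
  3   0   0   7   7   7   7   7   7  12  12  19  19
  4   0   0   7   7   7   7   7   7  12  12  19  19
  5   0   0   7   7  11  11  18  18  18  18  19  19

12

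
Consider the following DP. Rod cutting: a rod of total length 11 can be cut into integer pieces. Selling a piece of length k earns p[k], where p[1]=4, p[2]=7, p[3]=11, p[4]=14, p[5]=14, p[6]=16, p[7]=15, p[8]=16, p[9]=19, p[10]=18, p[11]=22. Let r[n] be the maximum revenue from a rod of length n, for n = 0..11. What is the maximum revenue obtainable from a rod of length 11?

44

   n    0    1    2    3    4    5    6    7    8    9   10   11
r[n]    0    4    8   12   16   20   24   28   32   36   40   44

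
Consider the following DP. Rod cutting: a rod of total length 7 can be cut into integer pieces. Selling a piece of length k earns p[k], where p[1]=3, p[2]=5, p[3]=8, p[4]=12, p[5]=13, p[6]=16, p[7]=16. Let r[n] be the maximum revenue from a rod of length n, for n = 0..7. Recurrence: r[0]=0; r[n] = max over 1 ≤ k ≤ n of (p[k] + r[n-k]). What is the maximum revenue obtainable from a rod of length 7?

21

   n    0    1    2    3    4    5    6    7
r[n]    0    3    6    9   12   15   18   21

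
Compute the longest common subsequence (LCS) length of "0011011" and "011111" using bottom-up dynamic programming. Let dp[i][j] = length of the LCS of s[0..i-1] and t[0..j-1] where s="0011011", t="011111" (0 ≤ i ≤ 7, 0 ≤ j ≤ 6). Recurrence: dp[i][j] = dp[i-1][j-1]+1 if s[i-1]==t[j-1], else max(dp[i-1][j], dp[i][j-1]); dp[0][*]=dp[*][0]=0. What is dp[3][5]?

2

   ''  0  1  1  1  1  1
''  0  0  0  0  0  0  0
 0  0  1  1  1  1  1  1
 0  0  1  1  1  1  1  1
 1  0  1  2  2  2  2  2
 1  0  1  2  3  3  3  3
 0  0  1  2  3  3  3  3
 1  0  1  2  3  4  4  4
 1  0  1  2  3  4  5  5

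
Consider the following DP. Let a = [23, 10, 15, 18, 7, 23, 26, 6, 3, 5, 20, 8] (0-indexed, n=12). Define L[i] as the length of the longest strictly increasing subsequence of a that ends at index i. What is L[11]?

3

   i    0    1    2    3    4    5    6    7    8    9   10   11
a[i]   23   10   15   18    7   23   26    6    3    5   20    8
L[i]    1    1    2    3    1    4    5    1    1    2    4    3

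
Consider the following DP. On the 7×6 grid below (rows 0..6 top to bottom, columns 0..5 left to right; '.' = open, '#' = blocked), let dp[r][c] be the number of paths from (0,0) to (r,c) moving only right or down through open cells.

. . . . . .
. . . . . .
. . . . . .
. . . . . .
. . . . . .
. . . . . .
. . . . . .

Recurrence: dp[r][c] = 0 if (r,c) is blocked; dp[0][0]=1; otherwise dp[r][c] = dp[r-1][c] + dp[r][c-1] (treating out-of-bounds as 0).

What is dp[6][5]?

r\c   0   1   2   3   4   5
  0   1   1   1   1   1   1
  1   1   2   3   4   5   6
  2   1   3   6  10  15  21
  3   1   4  10  20  35  56
  4   1   5  15  35  70 126
  5   1   6  21  56 126 252
  6   1   7  28  84 210 462

462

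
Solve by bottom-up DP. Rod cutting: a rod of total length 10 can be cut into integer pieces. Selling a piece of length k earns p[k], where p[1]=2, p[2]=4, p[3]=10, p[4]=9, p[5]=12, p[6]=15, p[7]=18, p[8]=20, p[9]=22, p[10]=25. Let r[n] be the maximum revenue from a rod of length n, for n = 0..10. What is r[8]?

   n    0    1    2    3    4    5    6    7    8    9   10
r[n]    0    2    4   10   12   14   20   22   24   30   32

24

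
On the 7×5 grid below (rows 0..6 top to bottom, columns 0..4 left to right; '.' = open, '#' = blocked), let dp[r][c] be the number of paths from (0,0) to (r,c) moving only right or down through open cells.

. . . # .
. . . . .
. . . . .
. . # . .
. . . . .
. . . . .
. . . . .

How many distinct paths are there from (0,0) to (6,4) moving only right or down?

r\c   0   1   2   3   4
  0   1   1   1   0   0
  1   1   2   3   3   3
  2   1   3   6   9  12
  3   1   4   0   9  21
  4   1   5   5  14  35
  5   1   6  11  25  60
  6   1   7  18  43 103

103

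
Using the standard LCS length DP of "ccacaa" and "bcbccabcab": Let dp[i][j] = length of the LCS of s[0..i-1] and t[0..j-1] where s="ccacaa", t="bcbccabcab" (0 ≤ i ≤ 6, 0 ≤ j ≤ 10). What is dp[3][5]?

   ''  b  c  b  c  c  a  b  c  a  b
''  0  0  0  0  0  0  0  0  0  0  0
 c  0  0  1  1  1  1  1  1  1  1  1
 c  0  0  1  1  2  2  2  2  2  2  2
 a  0  0  1  1  2  2  3  3  3  3  3
 c  0  0  1  1  2  3  3  3  4  4  4
 a  0  0  1  1  2  3  4  4  4  5  5
 a  0  0  1  1  2  3  4  4  4  5  5

2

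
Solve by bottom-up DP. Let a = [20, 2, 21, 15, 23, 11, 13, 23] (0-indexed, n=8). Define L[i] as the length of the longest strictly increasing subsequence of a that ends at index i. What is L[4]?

3

   i    0    1    2    3    4    5    6    7
a[i]   20    2   21   15   23   11   13   23
L[i]    1    1    2    2    3    2    3    4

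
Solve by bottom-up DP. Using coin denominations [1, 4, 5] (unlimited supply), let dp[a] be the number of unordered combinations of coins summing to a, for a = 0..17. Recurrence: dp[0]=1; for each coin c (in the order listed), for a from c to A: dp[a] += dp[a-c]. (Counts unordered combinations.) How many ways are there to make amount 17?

12

after  coin     0     1     2     3     4     5     6     7     8     9    10    11    12    13    14    15    16    17
          1     1     1     1     1     1     1     1     1     1     1     1     1     1     1     1     1     1     1
          4     1     1     1     1     2     2     2     2     3     3     3     3     4     4     4     4     5     5
          5     1     1     1     1     2     3     3     3     4     5     6     6     7     8     9    10    11    12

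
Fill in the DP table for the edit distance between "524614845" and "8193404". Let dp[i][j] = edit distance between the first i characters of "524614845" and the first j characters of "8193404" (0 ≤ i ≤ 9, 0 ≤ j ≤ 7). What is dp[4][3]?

   ''  8  1  9  3  4  0  4
''  0  1  2  3  4  5  6  7
 5  1  1  2  3  4  5  6  7
 2  2  2  2  3  4  5  6  7
 4  3  3  3  3  4  4  5  6
 6  4  4  4  4  4  5  5  6
 1  5  5  4  5  5  5  6  6
 4  6  6  5  5  6  5  6  6
 8  7  6  6  6  6  6  6  7
 4  8  7  7  7  7  6  7  6
 5  9  8  8  8  8  7  7  7

4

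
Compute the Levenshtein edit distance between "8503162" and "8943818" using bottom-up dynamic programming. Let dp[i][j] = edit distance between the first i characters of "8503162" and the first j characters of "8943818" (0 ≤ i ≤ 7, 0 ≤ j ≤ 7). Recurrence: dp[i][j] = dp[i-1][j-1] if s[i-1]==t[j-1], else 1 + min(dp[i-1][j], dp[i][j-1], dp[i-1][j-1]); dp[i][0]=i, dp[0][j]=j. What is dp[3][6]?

   ''  8  9  4  3  8  1  8
''  0  1  2  3  4  5  6  7
 8  1  0  1  2  3  4  5  6
 5  2  1  1  2  3  4  5  6
 0  3  2  2  2  3  4  5  6
 3  4  3  3  3  2  3  4  5
 1  5  4  4  4  3  3  3  4
 6  6  5  5  5  4  4  4  4
 2  7  6  6  6  5  5  5  5

5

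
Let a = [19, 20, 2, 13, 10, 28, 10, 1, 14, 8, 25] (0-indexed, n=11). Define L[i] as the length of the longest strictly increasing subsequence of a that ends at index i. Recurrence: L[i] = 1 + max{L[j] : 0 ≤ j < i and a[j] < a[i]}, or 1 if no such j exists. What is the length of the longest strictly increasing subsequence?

4

   i    0    1    2    3    4    5    6    7    8    9   10
a[i]   19   20    2   13   10   28   10    1   14    8   25
L[i]    1    2    1    2    2    3    2    1    3    2    4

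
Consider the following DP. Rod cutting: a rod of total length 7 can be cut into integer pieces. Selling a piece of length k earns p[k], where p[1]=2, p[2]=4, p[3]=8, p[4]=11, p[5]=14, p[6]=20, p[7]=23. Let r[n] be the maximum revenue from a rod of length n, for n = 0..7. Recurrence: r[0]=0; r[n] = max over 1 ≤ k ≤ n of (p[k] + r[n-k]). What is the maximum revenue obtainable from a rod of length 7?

23

   n    0    1    2    3    4    5    6    7
r[n]    0    2    4    8   11   14   20   23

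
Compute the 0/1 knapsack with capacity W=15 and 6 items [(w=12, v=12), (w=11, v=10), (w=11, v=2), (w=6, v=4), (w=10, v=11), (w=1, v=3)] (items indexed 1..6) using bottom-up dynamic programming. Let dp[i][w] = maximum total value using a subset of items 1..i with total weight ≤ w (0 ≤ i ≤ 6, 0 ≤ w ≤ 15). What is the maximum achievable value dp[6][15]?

15

i\w   0   1   2   3   4   5   6   7   8   9  10  11  12  13  14  15
  0   0   0   0   0   0   0   0   0   0   0   0   0   0   0   0   0
  1   0   0   0   0   0   0   0   0   0   0   0   0  12  12  12  12
  2   0   0   0   0   0   0   0   0   0   0   0  10  12  12  12  12
  3   0   0   0   0   0   0   0   0   0   0   0  10  12  12  12  12
  4   0   0   0   0   0   0   4   4   4   4   4  10  12  12  12  12
  5   0   0   0   0   0   0   4   4   4   4  11  11  12  12  12  12
  6   0   3   3   3   3   3   4   7   7   7  11  14  14  15  15  15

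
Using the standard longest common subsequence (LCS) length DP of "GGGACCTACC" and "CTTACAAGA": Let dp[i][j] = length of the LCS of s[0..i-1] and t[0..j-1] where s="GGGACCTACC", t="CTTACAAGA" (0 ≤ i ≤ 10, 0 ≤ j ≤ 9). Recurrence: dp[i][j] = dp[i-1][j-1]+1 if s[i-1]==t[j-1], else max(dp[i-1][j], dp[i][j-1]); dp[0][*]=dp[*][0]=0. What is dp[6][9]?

   ''  C  T  T  A  C  A  A  G  A
''  0  0  0  0  0  0  0  0  0  0
 G  0  0  0  0  0  0  0  0  1  1
 G  0  0  0  0  0  0  0  0  1  1
 G  0  0  0  0  0  0  0  0  1  1
 A  0  0  0  0  1  1  1  1  1  2
 C  0  1  1  1  1  2  2  2  2  2
 C  0  1  1  1  1  2  2  2  2  2
 T  0  1  2  2  2  2  2  2  2  2
 A  0  1  2  2  3  3  3  3  3  3
 C  0  1  2  2  3  4  4  4  4  4
 C  0  1  2  2  3  4  4  4  4  4

2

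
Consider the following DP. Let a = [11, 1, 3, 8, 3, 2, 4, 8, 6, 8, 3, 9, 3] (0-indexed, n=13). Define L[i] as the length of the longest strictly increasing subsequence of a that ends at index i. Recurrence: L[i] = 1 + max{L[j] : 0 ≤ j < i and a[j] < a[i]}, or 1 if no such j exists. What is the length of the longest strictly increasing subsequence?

   i    0    1    2    3    4    5    6    7    8    9   10   11   12
a[i]   11    1    3    8    3    2    4    8    6    8    3    9    3
L[i]    1    1    2    3    2    2    3    4    4    5    3    6    3

6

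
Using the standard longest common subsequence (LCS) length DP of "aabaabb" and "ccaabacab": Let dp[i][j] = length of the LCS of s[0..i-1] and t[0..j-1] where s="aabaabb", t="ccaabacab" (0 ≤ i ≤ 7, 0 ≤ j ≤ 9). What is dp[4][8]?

4

   ''  c  c  a  a  b  a  c  a  b
''  0  0  0  0  0  0  0  0  0  0
 a  0  0  0  1  1  1  1  1  1  1
 a  0  0  0  1  2  2  2  2  2  2
 b  0  0  0  1  2  3  3  3  3  3
 a  0  0  0  1  2  3  4  4  4  4
 a  0  0  0  1  2  3  4  4  5  5
 b  0  0  0  1  2  3  4  4  5  6
 b  0  0  0  1  2  3  4  4  5  6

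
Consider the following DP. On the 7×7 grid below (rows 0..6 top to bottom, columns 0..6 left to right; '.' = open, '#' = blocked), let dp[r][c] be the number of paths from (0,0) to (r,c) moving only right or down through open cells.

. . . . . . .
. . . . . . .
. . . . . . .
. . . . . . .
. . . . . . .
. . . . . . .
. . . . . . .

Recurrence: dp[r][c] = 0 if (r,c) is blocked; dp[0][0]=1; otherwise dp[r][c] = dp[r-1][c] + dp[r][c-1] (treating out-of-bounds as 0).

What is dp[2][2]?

r\c   0   1   2   3   4   5   6
  0   1   1   1   1   1   1   1
  1   1   2   3   4   5   6   7
  2   1   3   6  10  15  21  28
  3   1   4  10  20  35  56  84
  4   1   5  15  35  70 126 210
  5   1   6  21  56 126 252 462
  6   1   7  28  84 210 462 924

6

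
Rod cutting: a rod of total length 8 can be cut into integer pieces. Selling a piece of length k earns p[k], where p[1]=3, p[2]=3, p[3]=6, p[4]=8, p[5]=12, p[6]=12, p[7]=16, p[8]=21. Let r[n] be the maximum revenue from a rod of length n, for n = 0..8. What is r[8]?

   n    0    1    2    3    4    5    6    7    8
r[n]    0    3    6    9   12   15   18   21   24

24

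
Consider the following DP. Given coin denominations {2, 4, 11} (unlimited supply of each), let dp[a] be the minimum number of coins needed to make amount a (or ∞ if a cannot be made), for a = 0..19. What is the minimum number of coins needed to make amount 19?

 a  0  1  2  3  4  5  6  7  8  9 10 11 12 13 14 15 16 17 18 19
dp  0  -  1  -  1  -  2  -  2  -  3  1  3  2  4  2  4  3  5  3
(- denotes ∞ / unreachable)

3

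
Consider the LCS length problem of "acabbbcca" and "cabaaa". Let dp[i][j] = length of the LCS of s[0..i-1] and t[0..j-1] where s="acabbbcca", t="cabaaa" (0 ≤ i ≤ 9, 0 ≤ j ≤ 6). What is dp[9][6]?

   ''  c  a  b  a  a  a
''  0  0  0  0  0  0  0
 a  0  0  1  1  1  1  1
 c  0  1  1  1  1  1  1
 a  0  1  2  2  2  2  2
 b  0  1  2  3  3  3  3
 b  0  1  2  3  3  3  3
 b  0  1  2  3  3  3  3
 c  0  1  2  3  3  3  3
 c  0  1  2  3  3  3  3
 a  0  1  2  3  4  4  4

4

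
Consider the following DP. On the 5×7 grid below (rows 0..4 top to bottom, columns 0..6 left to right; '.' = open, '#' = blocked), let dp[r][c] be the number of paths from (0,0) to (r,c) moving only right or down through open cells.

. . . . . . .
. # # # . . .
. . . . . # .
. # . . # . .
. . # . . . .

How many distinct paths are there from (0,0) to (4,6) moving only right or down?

r\c   0   1   2   3   4   5   6
  0   1   1   1   1   1   1   1
  1   1   0   0   0   1   2   3
  2   1   1   1   1   2   0   3
  3   1   0   1   2   0   0   3
  4   1   1   0   2   2   2   5

5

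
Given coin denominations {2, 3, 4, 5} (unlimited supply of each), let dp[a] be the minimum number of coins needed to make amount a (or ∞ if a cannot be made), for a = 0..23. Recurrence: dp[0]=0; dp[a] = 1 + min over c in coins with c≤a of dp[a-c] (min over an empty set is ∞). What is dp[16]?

 a  0  1  2  3  4  5  6  7  8  9 10 11 12 13 14 15 16 17 18 19 20 21 22 23
dp  0  -  1  1  1  1  2  2  2  2  2  3  3  3  3  3  4  4  4  4  4  5  5  5
(- denotes ∞ / unreachable)

4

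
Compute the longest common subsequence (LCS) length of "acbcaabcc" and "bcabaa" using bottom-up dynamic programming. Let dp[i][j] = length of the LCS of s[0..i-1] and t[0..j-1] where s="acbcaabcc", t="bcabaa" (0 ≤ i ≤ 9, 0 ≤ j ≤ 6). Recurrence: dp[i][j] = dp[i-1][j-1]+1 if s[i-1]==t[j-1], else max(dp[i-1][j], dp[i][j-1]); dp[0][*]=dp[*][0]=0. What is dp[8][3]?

   ''  b  c  a  b  a  a
''  0  0  0  0  0  0  0
 a  0  0  0  1  1  1  1
 c  0  0  1  1  1  1  1
 b  0  1  1  1  2  2  2
 c  0  1  2  2  2  2  2
 a  0  1  2  3  3  3  3
 a  0  1  2  3  3  4  4
 b  0  1  2  3  4  4  4
 c  0  1  2  3  4  4  4
 c  0  1  2  3  4  4  4

3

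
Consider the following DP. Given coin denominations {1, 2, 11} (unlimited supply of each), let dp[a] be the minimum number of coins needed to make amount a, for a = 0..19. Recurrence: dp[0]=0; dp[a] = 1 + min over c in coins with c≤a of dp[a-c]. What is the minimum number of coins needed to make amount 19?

 a  0  1  2  3  4  5  6  7  8  9 10 11 12 13 14 15 16 17 18 19
dp  0  1  1  2  2  3  3  4  4  5  5  1  2  2  3  3  4  4  5  5

5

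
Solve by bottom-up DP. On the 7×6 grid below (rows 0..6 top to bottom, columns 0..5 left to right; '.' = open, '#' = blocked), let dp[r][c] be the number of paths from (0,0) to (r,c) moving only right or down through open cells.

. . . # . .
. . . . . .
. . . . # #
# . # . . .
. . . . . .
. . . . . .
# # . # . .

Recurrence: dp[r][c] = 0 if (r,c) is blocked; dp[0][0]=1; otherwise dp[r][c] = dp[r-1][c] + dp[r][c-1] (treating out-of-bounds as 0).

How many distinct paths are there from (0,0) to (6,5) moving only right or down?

r\c   0   1   2   3   4   5
  0   1   1   1   0   0   0
  1   1   2   3   3   3   3
  2   1   3   6   9   0   0
  3   0   3   0   9   9   9
  4   0   3   3  12  21  30
  5   0   3   6  18  39  69
  6   0   0   6   0  39 108

108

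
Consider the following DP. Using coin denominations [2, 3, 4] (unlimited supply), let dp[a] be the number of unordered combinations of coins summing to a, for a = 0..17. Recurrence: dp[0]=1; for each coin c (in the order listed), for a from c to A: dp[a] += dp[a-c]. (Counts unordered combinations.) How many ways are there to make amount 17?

after  coin     0     1     2     3     4     5     6     7     8     9    10    11    12    13    14    15    16    17
          2     1     0     1     0     1     0     1     0     1     0     1     0     1     0     1     0     1     0
          3     1     0     1     1     1     1     2     1     2     2     2     2     3     2     3     3     3     3
          4     1     0     1     1     2     1     3     2     4     3     5     4     7     5     8     7    10     8

8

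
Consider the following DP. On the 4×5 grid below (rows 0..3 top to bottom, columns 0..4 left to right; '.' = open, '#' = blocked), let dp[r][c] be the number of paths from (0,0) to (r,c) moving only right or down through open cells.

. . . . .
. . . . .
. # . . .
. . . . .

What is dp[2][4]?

r\c   0   1   2   3   4
  0   1   1   1   1   1
  1   1   2   3   4   5
  2   1   0   3   7  12
  3   1   1   4  11  23

12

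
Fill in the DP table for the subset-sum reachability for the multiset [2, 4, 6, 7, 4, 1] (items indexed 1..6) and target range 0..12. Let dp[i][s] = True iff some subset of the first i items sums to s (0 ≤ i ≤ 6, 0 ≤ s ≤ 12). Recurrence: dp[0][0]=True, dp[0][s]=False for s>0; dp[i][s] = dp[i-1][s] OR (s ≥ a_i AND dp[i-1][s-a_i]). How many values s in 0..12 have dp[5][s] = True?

10

i\s   0   1   2   3   4   5   6   7   8   9  10  11  12
  0   T   F   F   F   F   F   F   F   F   F   F   F   F
  1   T   F   T   F   F   F   F   F   F   F   F   F   F
  2   T   F   T   F   T   F   T   F   F   F   F   F   F
  3   T   F   T   F   T   F   T   F   T   F   T   F   T
  4   T   F   T   F   T   F   T   T   T   T   T   T   T
  5   T   F   T   F   T   F   T   T   T   T   T   T   T
  6   T   T   T   T   T   T   T   T   T   T   T   T   T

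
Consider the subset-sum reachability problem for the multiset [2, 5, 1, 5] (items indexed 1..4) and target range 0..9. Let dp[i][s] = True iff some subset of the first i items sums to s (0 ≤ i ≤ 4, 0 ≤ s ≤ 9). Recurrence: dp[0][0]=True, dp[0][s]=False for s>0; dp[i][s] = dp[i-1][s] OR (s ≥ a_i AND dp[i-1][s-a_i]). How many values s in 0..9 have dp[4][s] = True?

i\s   0   1   2   3   4   5   6   7   8   9
  0   T   F   F   F   F   F   F   F   F   F
  1   T   F   T   F   F   F   F   F   F   F
  2   T   F   T   F   F   T   F   T   F   F
  3   T   T   T   T   F   T   T   T   T   F
  4   T   T   T   T   F   T   T   T   T   F

8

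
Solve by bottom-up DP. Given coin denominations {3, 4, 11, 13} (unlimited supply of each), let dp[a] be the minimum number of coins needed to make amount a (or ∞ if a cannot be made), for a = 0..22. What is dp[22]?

2

 a  0  1  2  3  4  5  6  7  8  9 10 11 12 13 14 15 16 17 18 19 20 21 22
dp  0  -  -  1  1  -  2  2  2  3  3  1  3  1  2  2  2  2  3  3  3  3  2
(- denotes ∞ / unreachable)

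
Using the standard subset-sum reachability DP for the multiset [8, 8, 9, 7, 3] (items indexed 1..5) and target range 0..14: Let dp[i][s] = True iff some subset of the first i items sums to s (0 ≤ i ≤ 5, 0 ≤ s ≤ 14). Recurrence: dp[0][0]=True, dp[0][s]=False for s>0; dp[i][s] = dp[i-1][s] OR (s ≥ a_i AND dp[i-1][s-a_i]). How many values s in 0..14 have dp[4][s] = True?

4

i\s   0   1   2   3   4   5   6   7   8   9  10  11  12  13  14
  0   T   F   F   F   F   F   F   F   F   F   F   F   F   F   F
  1   T   F   F   F   F   F   F   F   T   F   F   F   F   F   F
  2   T   F   F   F   F   F   F   F   T   F   F   F   F   F   F
  3   T   F   F   F   F   F   F   F   T   T   F   F   F   F   F
  4   T   F   F   F   F   F   F   T   T   T   F   F   F   F   F
  5   T   F   F   T   F   F   F   T   T   T   T   T   T   F   F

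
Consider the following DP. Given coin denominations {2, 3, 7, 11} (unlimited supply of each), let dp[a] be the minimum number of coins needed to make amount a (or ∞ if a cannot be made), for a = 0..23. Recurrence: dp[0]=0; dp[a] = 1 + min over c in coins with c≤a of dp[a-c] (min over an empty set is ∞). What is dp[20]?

 a  0  1  2  3  4  5  6  7  8  9 10 11 12 13 14 15 16 17 18 19 20 21 22 23
dp  0  -  1  1  2  2  2  1  3  2  2  1  3  2  2  3  3  3  2  4  3  3  2  4
(- denotes ∞ / unreachable)

3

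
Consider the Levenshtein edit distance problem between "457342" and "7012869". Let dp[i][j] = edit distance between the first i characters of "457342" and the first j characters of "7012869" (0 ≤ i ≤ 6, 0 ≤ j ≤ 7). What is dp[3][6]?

6

   ''  7  0  1  2  8  6  9
''  0  1  2  3  4  5  6  7
 4  1  1  2  3  4  5  6  7
 5  2  2  2  3  4  5  6  7
 7  3  2  3  3  4  5  6  7
 3  4  3  3  4  4  5  6  7
 4  5  4  4  4  5  5  6  7
 2  6  5  5  5  4  5  6  7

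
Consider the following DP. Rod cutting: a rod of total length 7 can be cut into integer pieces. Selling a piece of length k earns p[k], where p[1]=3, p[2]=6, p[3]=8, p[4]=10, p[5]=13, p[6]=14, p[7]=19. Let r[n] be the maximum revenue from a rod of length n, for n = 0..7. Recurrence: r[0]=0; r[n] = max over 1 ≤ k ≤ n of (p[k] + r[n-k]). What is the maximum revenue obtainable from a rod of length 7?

   n    0    1    2    3    4    5    6    7
r[n]    0    3    6    9   12   15   18   21

21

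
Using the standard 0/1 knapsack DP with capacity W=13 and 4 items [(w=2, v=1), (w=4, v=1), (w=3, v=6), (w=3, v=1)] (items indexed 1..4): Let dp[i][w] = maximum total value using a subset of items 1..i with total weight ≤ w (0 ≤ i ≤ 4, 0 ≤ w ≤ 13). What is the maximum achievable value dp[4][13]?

i\w   0   1   2   3   4   5   6   7   8   9  10  11  12  13
  0   0   0   0   0   0   0   0   0   0   0   0   0   0   0
  1   0   0   1   1   1   1   1   1   1   1   1   1   1   1
  2   0   0   1   1   1   1   2   2   2   2   2   2   2   2
  3   0   0   1   6   6   7   7   7   7   8   8   8   8   8
  4   0   0   1   6   6   7   7   7   8   8   8   8   9   9

9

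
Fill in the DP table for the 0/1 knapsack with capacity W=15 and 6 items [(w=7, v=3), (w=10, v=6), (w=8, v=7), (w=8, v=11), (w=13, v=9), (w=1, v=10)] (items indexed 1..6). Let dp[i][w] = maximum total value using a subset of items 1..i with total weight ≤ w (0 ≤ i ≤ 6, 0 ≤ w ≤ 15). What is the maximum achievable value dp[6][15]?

i\w   0   1   2   3   4   5   6   7   8   9  10  11  12  13  14  15
  0   0   0   0   0   0   0   0   0   0   0   0   0   0   0   0   0
  1   0   0   0   0   0   0   0   3   3   3   3   3   3   3   3   3
  2   0   0   0   0   0   0   0   3   3   3   6   6   6   6   6   6
  3   0   0   0   0   0   0   0   3   7   7   7   7   7   7   7  10
  4   0   0   0   0   0   0   0   3  11  11  11  11  11  11  11  14
  5   0   0   0   0   0   0   0   3  11  11  11  11  11  11  11  14
  6   0  10  10  10  10  10  10  10  13  21  21  21  21  21  21  21

21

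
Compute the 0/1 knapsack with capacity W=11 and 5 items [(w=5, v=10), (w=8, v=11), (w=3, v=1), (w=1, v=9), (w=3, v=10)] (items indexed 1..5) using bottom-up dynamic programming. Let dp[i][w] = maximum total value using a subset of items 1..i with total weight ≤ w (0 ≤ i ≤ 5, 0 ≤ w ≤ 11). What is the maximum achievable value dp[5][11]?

29

i\w   0   1   2   3   4   5   6   7   8   9  10  11
  0   0   0   0   0   0   0   0   0   0   0   0   0
  1   0   0   0   0   0  10  10  10  10  10  10  10
  2   0   0   0   0   0  10  10  10  11  11  11  11
  3   0   0   0   1   1  10  10  10  11  11  11  12
  4   0   9   9   9  10  10  19  19  19  20  20  20
  5   0   9   9  10  19  19  19  20  20  29  29  29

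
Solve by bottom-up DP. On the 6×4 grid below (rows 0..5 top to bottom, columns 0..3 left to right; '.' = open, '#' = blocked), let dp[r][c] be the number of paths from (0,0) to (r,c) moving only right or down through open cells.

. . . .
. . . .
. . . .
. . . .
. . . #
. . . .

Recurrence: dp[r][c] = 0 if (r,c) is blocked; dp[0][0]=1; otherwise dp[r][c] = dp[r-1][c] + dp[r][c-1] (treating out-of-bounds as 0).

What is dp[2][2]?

r\c   0   1   2   3
  0   1   1   1   1
  1   1   2   3   4
  2   1   3   6  10
  3   1   4  10  20
  4   1   5  15   0
  5   1   6  21  21

6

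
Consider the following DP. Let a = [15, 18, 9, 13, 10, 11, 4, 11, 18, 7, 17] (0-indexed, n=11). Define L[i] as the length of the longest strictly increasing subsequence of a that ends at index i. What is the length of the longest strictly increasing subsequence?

   i    0    1    2    3    4    5    6    7    8    9   10
a[i]   15   18    9   13   10   11    4   11   18    7   17
L[i]    1    2    1    2    2    3    1    3    4    2    4

4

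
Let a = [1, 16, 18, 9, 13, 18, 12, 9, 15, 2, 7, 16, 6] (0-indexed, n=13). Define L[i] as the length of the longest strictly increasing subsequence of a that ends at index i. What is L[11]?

5

   i    0    1    2    3    4    5    6    7    8    9   10   11   12
a[i]    1   16   18    9   13   18   12    9   15    2    7   16    6
L[i]    1    2    3    2    3    4    3    2    4    2    3    5    3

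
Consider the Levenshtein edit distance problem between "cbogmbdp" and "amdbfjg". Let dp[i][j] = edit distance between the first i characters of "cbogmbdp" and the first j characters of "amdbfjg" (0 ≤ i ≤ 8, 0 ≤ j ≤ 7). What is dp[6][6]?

   ''  a  m  d  b  f  j  g
''  0  1  2  3  4  5  6  7
 c  1  1  2  3  4  5  6  7
 b  2  2  2  3  3  4  5  6
 o  3  3  3  3  4  4  5  6
 g  4  4  4  4  4  5  5  5
 m  5  5  4  5  5  5  6  6
 b  6  6  5  5  5  6  6  7
 d  7  7  6  5  6  6  7  7
 p  8  8  7  6  6  7  7  8

6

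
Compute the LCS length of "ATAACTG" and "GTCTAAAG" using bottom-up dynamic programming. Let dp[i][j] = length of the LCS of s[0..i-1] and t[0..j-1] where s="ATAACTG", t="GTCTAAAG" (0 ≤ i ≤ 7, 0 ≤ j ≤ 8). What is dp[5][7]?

3

   ''  G  T  C  T  A  A  A  G
''  0  0  0  0  0  0  0  0  0
 A  0  0  0  0  0  1  1  1  1
 T  0  0  1  1  1  1  1  1  1
 A  0  0  1  1  1  2  2  2  2
 A  0  0  1  1  1  2  3  3  3
 C  0  0  1  2  2  2  3  3  3
 T  0  0  1  2  3  3  3  3  3
 G  0  1  1  2  3  3  3  3  4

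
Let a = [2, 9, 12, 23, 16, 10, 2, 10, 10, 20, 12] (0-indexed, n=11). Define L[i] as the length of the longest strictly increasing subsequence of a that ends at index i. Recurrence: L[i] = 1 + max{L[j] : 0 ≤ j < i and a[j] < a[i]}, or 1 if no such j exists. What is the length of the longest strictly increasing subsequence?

   i    0    1    2    3    4    5    6    7    8    9   10
a[i]    2    9   12   23   16   10    2   10   10   20   12
L[i]    1    2    3    4    4    3    1    3    3    5    4

5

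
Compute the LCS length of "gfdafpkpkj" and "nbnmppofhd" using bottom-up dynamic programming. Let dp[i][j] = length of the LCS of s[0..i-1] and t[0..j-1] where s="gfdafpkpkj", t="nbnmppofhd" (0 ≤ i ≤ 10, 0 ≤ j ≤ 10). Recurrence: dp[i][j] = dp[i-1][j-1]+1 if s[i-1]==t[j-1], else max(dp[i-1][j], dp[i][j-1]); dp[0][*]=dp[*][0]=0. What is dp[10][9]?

   ''  n  b  n  m  p  p  o  f  h  d
''  0  0  0  0  0  0  0  0  0  0  0
 g  0  0  0  0  0  0  0  0  0  0  0
 f  0  0  0  0  0  0  0  0  1  1  1
 d  0  0  0  0  0  0  0  0  1  1  2
 a  0  0  0  0  0  0  0  0  1  1  2
 f  0  0  0  0  0  0  0  0  1  1  2
 p  0  0  0  0  0  1  1  1  1  1  2
 k  0  0  0  0  0  1  1  1  1  1  2
 p  0  0  0  0  0  1  2  2  2  2  2
 k  0  0  0  0  0  1  2  2  2  2  2
 j  0  0  0  0  0  1  2  2  2  2  2

2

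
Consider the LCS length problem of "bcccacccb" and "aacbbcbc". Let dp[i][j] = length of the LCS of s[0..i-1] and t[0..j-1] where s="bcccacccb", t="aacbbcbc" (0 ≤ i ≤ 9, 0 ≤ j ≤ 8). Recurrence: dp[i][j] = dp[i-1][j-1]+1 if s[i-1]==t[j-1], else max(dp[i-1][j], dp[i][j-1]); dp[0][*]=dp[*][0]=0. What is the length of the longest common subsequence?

   ''  a  a  c  b  b  c  b  c
''  0  0  0  0  0  0  0  0  0
 b  0  0  0  0  1  1  1  1  1
 c  0  0  0  1  1  1  2  2  2
 c  0  0  0  1  1  1  2  2  3
 c  0  0  0  1  1  1  2  2  3
 a  0  1  1  1  1  1  2  2  3
 c  0  1  1  2  2  2  2  2  3
 c  0  1  1  2  2  2  3  3  3
 c  0  1  1  2  2  2  3  3  4
 b  0  1  1  2  3  3  3  4  4

4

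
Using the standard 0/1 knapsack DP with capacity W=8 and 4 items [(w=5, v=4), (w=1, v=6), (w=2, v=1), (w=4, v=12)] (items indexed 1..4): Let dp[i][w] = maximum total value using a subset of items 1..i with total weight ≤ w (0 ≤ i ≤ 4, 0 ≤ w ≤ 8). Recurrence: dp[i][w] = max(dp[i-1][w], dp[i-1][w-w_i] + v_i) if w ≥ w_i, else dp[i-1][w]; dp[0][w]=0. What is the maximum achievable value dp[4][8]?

i\w   0   1   2   3   4   5   6   7   8
  0   0   0   0   0   0   0   0   0   0
  1   0   0   0   0   0   4   4   4   4
  2   0   6   6   6   6   6  10  10  10
  3   0   6   6   7   7   7  10  10  11
  4   0   6   6   7  12  18  18  19  19

19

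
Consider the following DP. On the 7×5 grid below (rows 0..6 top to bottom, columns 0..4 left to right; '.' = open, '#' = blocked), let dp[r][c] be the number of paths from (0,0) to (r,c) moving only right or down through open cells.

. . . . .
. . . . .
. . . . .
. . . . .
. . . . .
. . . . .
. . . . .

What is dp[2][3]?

10

r\c   0   1   2   3   4
  0   1   1   1   1   1
  1   1   2   3   4   5
  2   1   3   6  10  15
  3   1   4  10  20  35
  4   1   5  15  35  70
  5   1   6  21  56 126
  6   1   7  28  84 210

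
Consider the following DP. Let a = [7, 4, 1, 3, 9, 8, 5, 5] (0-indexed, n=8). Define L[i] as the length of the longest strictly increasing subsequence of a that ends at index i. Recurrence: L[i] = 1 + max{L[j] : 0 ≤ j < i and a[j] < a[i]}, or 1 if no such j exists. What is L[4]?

3

   i    0    1    2    3    4    5    6    7
a[i]    7    4    1    3    9    8    5    5
L[i]    1    1    1    2    3    3    3    3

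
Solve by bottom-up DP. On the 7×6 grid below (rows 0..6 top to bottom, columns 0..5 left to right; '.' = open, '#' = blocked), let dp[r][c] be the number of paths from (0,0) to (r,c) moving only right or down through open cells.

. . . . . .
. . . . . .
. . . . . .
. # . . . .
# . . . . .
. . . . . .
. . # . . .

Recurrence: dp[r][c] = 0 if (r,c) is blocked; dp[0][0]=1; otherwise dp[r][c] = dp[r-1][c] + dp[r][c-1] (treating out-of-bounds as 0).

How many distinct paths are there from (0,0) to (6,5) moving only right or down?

295

r\c   0   1   2   3   4   5
  0   1   1   1   1   1   1
  1   1   2   3   4   5   6
  2   1   3   6  10  15  21
  3   1   0   6  16  31  52
  4   0   0   6  22  53 105
  5   0   0   6  28  81 186
  6   0   0   0  28 109 295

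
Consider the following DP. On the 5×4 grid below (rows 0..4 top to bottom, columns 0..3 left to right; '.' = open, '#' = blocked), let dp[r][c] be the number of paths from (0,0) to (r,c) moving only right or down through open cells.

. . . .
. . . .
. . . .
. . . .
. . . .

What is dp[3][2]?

r\c   0   1   2   3
  0   1   1   1   1
  1   1   2   3   4
  2   1   3   6  10
  3   1   4  10  20
  4   1   5  15  35

10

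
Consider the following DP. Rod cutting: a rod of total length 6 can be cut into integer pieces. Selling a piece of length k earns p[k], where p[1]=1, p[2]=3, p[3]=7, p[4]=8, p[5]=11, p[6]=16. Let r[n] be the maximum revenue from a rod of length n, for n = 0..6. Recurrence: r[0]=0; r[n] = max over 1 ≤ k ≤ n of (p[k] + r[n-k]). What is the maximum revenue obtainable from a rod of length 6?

16

   n    0    1    2    3    4    5    6
r[n]    0    1    3    7    8   11   16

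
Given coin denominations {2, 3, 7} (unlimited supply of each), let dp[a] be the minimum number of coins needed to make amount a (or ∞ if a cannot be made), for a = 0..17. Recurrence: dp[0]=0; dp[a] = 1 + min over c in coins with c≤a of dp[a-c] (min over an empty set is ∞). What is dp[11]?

 a  0  1  2  3  4  5  6  7  8  9 10 11 12 13 14 15 16 17
dp  0  -  1  1  2  2  2  1  3  2  2  3  3  3  2  4  3  3
(- denotes ∞ / unreachable)

3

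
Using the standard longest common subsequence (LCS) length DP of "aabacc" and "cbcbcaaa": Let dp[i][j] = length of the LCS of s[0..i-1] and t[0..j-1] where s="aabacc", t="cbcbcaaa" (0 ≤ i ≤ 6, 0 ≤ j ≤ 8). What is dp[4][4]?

1

   ''  c  b  c  b  c  a  a  a
''  0  0  0  0  0  0  0  0  0
 a  0  0  0  0  0  0  1  1  1
 a  0  0  0  0  0  0  1  2  2
 b  0  0  1  1  1  1  1  2  2
 a  0  0  1  1  1  1  2  2  3
 c  0  1  1  2  2  2  2  2  3
 c  0  1  1  2  2  3  3  3  3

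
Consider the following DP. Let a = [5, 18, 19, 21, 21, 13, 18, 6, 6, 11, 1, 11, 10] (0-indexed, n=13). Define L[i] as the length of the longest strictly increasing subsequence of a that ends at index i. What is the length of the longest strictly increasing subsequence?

4

   i    0    1    2    3    4    5    6    7    8    9   10   11   12
a[i]    5   18   19   21   21   13   18    6    6   11    1   11   10
L[i]    1    2    3    4    4    2    3    2    2    3    1    3    3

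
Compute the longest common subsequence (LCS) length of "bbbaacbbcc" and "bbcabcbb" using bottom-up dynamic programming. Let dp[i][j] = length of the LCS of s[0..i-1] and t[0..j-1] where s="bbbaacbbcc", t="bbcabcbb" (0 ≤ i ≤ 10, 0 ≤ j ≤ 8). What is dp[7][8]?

5

   ''  b  b  c  a  b  c  b  b
''  0  0  0  0  0  0  0  0  0
 b  0  1  1  1  1  1  1  1  1
 b  0  1  2  2  2  2  2  2  2
 b  0  1  2  2  2  3  3  3  3
 a  0  1  2  2  3  3  3  3  3
 a  0  1  2  2  3  3  3  3  3
 c  0  1  2  3  3  3  4  4  4
 b  0  1  2  3  3  4  4  5  5
 b  0  1  2  3  3  4  4  5  6
 c  0  1  2  3  3  4  5  5  6
 c  0  1  2  3  3  4  5  5  6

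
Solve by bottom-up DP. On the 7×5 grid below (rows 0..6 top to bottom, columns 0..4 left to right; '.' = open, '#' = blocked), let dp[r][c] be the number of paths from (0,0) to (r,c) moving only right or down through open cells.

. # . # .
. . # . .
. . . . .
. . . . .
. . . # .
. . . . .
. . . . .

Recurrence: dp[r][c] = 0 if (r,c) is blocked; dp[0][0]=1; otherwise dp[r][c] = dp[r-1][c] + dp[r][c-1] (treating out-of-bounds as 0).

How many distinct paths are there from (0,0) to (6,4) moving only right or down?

r\c   0   1   2   3   4
  0   1   0   0   0   0
  1   1   1   0   0   0
  2   1   2   2   2   2
  3   1   3   5   7   9
  4   1   4   9   0   9
  5   1   5  14  14  23
  6   1   6  20  34  57

57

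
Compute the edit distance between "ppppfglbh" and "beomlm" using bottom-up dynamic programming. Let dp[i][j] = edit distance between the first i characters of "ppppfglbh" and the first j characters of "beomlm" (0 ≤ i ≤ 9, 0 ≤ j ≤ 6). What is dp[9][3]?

9

   ''  b  e  o  m  l  m
''  0  1  2  3  4  5  6
 p  1  1  2  3  4  5  6
 p  2  2  2  3  4  5  6
 p  3  3  3  3  4  5  6
 p  4  4  4  4  4  5  6
 f  5  5  5  5  5  5  6
 g  6  6  6  6  6  6  6
 l  7  7  7  7  7  6  7
 b  8  7  8  8  8  7  7
 h  9  8  8  9  9  8  8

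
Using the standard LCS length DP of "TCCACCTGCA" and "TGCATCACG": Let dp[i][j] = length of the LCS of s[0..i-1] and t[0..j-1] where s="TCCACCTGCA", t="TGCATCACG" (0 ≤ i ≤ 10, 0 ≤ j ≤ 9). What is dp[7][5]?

   ''  T  G  C  A  T  C  A  C  G
''  0  0  0  0  0  0  0  0  0  0
 T  0  1  1  1  1  1  1  1  1  1
 C  0  1  1  2  2  2  2  2  2  2
 C  0  1  1  2  2  2  3  3  3  3
 A  0  1  1  2  3  3  3  4  4  4
 C  0  1  1  2  3  3  4  4  5  5
 C  0  1  1  2  3  3  4  4  5  5
 T  0  1  1  2  3  4  4  4  5  5
 G  0  1  2  2  3  4  4  4  5  6
 C  0  1  2  3  3  4  5  5  5  6
 A  0  1  2  3  4  4  5  6  6  6

4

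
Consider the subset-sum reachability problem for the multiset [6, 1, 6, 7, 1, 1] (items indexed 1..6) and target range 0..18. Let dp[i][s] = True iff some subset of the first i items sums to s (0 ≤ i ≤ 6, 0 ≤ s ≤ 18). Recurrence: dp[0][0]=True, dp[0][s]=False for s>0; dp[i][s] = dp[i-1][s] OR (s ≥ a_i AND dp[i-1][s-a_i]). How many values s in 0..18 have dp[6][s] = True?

i\s   0   1   2   3   4   5   6   7   8   9  10  11  12  13  14  15  16  17  18
  0   T   F   F   F   F   F   F   F   F   F   F   F   F   F   F   F   F   F   F
  1   T   F   F   F   F   F   T   F   F   F   F   F   F   F   F   F   F   F   F
  2   T   T   F   F   F   F   T   T   F   F   F   F   F   F   F   F   F   F   F
  3   T   T   F   F   F   F   T   T   F   F   F   F   T   T   F   F   F   F   F
  4   T   T   F   F   F   F   T   T   T   F   F   F   T   T   T   F   F   F   F
  5   T   T   T   F   F   F   T   T   T   T   F   F   T   T   T   T   F   F   F
  6   T   T   T   T   F   F   T   T   T   T   T   F   T   T   T   T   T   F   F

14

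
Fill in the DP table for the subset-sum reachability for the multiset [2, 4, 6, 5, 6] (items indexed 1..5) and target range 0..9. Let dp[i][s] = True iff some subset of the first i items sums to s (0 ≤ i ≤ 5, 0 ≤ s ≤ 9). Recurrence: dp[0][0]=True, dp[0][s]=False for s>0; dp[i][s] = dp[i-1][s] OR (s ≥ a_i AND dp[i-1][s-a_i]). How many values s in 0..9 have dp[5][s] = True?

8

i\s   0   1   2   3   4   5   6   7   8   9
  0   T   F   F   F   F   F   F   F   F   F
  1   T   F   T   F   F   F   F   F   F   F
  2   T   F   T   F   T   F   T   F   F   F
  3   T   F   T   F   T   F   T   F   T   F
  4   T   F   T   F   T   T   T   T   T   T
  5   T   F   T   F   T   T   T   T   T   T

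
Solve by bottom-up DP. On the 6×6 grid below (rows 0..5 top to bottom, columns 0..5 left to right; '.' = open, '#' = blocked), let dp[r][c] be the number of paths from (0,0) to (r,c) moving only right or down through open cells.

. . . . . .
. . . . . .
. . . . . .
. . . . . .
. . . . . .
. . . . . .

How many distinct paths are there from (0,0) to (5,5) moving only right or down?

r\c   0   1   2   3   4   5
  0   1   1   1   1   1   1
  1   1   2   3   4   5   6
  2   1   3   6  10  15  21
  3   1   4  10  20  35  56
  4   1   5  15  35  70 126
  5   1   6  21  56 126 252

252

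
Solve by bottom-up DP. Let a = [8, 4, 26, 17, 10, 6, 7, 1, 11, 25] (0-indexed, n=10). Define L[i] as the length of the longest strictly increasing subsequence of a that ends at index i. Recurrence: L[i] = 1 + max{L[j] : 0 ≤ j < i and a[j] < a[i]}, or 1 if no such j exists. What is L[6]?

3

   i    0    1    2    3    4    5    6    7    8    9
a[i]    8    4   26   17   10    6    7    1   11   25
L[i]    1    1    2    2    2    2    3    1    4    5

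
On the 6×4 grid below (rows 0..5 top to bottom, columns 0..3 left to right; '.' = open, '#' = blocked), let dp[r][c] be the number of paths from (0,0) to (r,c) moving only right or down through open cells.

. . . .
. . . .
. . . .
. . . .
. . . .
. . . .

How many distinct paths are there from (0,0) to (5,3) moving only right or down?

56

r\c   0   1   2   3
  0   1   1   1   1
  1   1   2   3   4
  2   1   3   6  10
  3   1   4  10  20
  4   1   5  15  35
  5   1   6  21  56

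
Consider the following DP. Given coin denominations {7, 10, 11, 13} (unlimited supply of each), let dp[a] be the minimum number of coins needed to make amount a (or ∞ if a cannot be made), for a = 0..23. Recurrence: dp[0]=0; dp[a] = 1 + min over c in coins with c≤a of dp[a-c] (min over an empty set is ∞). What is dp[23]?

 a  0  1  2  3  4  5  6  7  8  9 10 11 12 13 14 15 16 17 18 19 20 21 22 23
dp  0  -  -  -  -  -  -  1  -  -  1  1  -  1  2  -  -  2  2  -  2  2  2  2
(- denotes ∞ / unreachable)

2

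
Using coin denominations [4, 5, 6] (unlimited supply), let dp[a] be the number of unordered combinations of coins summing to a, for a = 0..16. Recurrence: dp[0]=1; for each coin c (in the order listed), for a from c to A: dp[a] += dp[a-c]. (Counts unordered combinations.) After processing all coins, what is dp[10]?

2

after  coin     0     1     2     3     4     5     6     7     8     9    10    11    12    13    14    15    16
          4     1     0     0     0     1     0     0     0     1     0     0     0     1     0     0     0     1
          5     1     0     0     0     1     1     0     0     1     1     1     0     1     1     1     1     1
          6     1     0     0     0     1     1     1     0     1     1     2     1     2     1     2     2     3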